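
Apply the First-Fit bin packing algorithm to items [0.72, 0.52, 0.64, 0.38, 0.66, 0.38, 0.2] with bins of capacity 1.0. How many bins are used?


Place items sequentially using First-Fit:
  Item 0.72 -> new Bin 1
  Item 0.52 -> new Bin 2
  Item 0.64 -> new Bin 3
  Item 0.38 -> Bin 2 (now 0.9)
  Item 0.66 -> new Bin 4
  Item 0.38 -> new Bin 5
  Item 0.2 -> Bin 1 (now 0.92)
Total bins used = 5

5


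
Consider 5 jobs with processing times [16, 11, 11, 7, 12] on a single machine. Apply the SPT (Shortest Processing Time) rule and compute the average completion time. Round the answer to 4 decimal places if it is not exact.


Sort jobs by processing time (SPT order): [7, 11, 11, 12, 16]
Compute completion times sequentially:
  Job 1: processing = 7, completes at 7
  Job 2: processing = 11, completes at 18
  Job 3: processing = 11, completes at 29
  Job 4: processing = 12, completes at 41
  Job 5: processing = 16, completes at 57
Sum of completion times = 152
Average completion time = 152/5 = 30.4

30.4


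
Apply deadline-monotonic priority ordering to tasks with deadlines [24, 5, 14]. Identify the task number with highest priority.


Sort tasks by relative deadline (ascending):
  Task 2: deadline = 5
  Task 3: deadline = 14
  Task 1: deadline = 24
Priority order (highest first): [2, 3, 1]
Highest priority task = 2

2


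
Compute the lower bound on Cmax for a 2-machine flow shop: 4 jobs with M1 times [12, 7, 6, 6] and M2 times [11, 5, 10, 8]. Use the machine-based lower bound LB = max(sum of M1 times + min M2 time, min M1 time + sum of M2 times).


LB1 = sum(M1 times) + min(M2 times) = 31 + 5 = 36
LB2 = min(M1 times) + sum(M2 times) = 6 + 34 = 40
Lower bound = max(LB1, LB2) = max(36, 40) = 40

40


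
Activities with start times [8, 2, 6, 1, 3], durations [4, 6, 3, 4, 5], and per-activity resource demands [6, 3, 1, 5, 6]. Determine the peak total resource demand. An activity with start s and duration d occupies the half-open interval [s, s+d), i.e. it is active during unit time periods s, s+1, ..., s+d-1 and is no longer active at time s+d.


Each activity i is active on [start_i, start_i + duration_i).
Compute total resource usage per time slot:
  t=0: active resources = [], total = 0
  t=1: active resources = [5], total = 5
  t=2: active resources = [3, 5], total = 8
  t=3: active resources = [3, 5, 6], total = 14
  t=4: active resources = [3, 5, 6], total = 14
  t=5: active resources = [3, 6], total = 9
  t=6: active resources = [3, 1, 6], total = 10
  t=7: active resources = [3, 1, 6], total = 10
  t=8: active resources = [6, 1], total = 7
  t=9: active resources = [6], total = 6
  t=10: active resources = [6], total = 6
  t=11: active resources = [6], total = 6
Peak resource demand = 14

14


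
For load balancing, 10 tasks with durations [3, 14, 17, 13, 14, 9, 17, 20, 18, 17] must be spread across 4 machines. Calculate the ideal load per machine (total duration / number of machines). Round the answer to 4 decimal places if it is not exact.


Total processing time = 3 + 14 + 17 + 13 + 14 + 9 + 17 + 20 + 18 + 17 = 142
Number of machines = 4
Ideal balanced load = 142 / 4 = 35.5

35.5


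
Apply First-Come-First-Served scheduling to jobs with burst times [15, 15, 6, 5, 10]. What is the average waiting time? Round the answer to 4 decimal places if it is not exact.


FCFS order (as given): [15, 15, 6, 5, 10]
Waiting times:
  Job 1: wait = 0
  Job 2: wait = 15
  Job 3: wait = 30
  Job 4: wait = 36
  Job 5: wait = 41
Sum of waiting times = 122
Average waiting time = 122/5 = 24.4

24.4


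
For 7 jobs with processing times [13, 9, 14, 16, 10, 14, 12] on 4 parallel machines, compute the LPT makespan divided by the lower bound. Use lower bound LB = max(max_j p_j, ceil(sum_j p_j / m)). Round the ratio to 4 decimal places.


LPT order: [16, 14, 14, 13, 12, 10, 9]
Machine loads after assignment: [16, 24, 23, 25]
LPT makespan = 25
Lower bound = max(max_job, ceil(total/4)) = max(16, 22) = 22
Ratio = 25 / 22 = 1.1364

1.1364


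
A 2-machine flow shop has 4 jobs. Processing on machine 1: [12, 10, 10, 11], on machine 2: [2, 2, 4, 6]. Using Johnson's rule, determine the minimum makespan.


Apply Johnson's rule:
  Group 1 (a <= b): []
  Group 2 (a > b): [(4, 11, 6), (3, 10, 4), (1, 12, 2), (2, 10, 2)]
Optimal job order: [4, 3, 1, 2]
Schedule:
  Job 4: M1 done at 11, M2 done at 17
  Job 3: M1 done at 21, M2 done at 25
  Job 1: M1 done at 33, M2 done at 35
  Job 2: M1 done at 43, M2 done at 45
Makespan = 45

45


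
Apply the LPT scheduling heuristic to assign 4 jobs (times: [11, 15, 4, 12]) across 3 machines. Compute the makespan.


Sort jobs in decreasing order (LPT): [15, 12, 11, 4]
Assign each job to the least loaded machine:
  Machine 1: jobs [15], load = 15
  Machine 2: jobs [12], load = 12
  Machine 3: jobs [11, 4], load = 15
Makespan = max load = 15

15


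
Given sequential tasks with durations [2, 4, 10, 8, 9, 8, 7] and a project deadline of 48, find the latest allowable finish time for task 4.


LF(activity 4) = deadline - sum of successor durations
Successors: activities 5 through 7 with durations [9, 8, 7]
Sum of successor durations = 24
LF = 48 - 24 = 24

24


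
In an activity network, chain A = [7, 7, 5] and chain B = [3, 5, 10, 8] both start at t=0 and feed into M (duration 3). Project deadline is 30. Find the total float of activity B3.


Forward pass: ES(B3) = sum of predecessors on chain B = 8
EF = ES + duration = 8 + 10 = 18
Backward pass: LF(M) = deadline = 30; LS(M) = 30 - 3 = 27
LF(B3) = LS(M) - sum(successors on chain B) = 27 - 8 = 19
LS = LF - duration = 19 - 10 = 9
Total float = LS - ES = 9 - 8 = 1

1


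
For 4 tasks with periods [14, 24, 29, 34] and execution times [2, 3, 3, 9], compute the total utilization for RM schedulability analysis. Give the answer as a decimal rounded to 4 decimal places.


Compute individual utilizations (exact fractions):
  Task 1: C/T = 2/14 = 1/7 (approx. 0.1429)
  Task 2: C/T = 3/24 = 1/8 (approx. 0.125)
  Task 3: C/T = 3/29 (approx. 0.1034)
  Task 4: C/T = 9/34 (approx. 0.2647)
Total utilization U = 1/7 + 1/8 + 3/29 + 9/34 = 17559/27608
Rounded to 4 decimal places: U = 0.6360
RM (Liu & Layland) bound for 4 tasks = 0.756828; compare with U = 17559/27608 (approx. 0.636011)
U <= bound, so schedulable by RM sufficient condition.

0.6360


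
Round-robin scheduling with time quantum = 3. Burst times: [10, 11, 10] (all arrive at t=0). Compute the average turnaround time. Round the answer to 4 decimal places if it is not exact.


Time quantum = 3
Execution trace:
  J1 runs 3 units, time = 3
  J2 runs 3 units, time = 6
  J3 runs 3 units, time = 9
  J1 runs 3 units, time = 12
  J2 runs 3 units, time = 15
  J3 runs 3 units, time = 18
  J1 runs 3 units, time = 21
  J2 runs 3 units, time = 24
  J3 runs 3 units, time = 27
  J1 runs 1 units, time = 28
  J2 runs 2 units, time = 30
  J3 runs 1 units, time = 31
Finish times: [28, 30, 31]
Average turnaround = 89/3 = 29.6667

29.6667


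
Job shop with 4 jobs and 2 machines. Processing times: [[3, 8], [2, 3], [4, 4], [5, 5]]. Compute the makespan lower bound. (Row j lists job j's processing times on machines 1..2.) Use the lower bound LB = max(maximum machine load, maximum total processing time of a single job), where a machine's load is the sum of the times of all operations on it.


Machine loads:
  Machine 1: 3 + 2 + 4 + 5 = 14
  Machine 2: 8 + 3 + 4 + 5 = 20
Max machine load = 20
Job totals:
  Job 1: 11
  Job 2: 5
  Job 3: 8
  Job 4: 10
Max job total = 11
Lower bound = max(20, 11) = 20

20


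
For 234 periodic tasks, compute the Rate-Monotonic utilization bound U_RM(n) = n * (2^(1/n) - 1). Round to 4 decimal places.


Compute 2^(1/234) = 1.0029665590
Subtract 1: 1.0029665590 - 1 = 0.0029665590
Multiply by n: 234 * 0.0029665590 = 0.6941748060
Round to 4 dp: 0.6942

0.6942


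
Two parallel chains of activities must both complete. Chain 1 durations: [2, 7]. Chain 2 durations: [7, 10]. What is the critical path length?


Path A total = 2 + 7 = 9
Path B total = 7 + 10 = 17
Critical path = longest path = max(9, 17) = 17

17


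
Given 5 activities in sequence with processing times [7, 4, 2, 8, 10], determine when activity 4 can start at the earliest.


Activity 4 starts after activities 1 through 3 complete.
Predecessor durations: [7, 4, 2]
ES = 7 + 4 + 2 = 13

13


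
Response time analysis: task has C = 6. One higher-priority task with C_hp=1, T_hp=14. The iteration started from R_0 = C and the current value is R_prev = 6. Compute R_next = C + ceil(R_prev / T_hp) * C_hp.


R_next = C + ceil(R_prev / T_hp) * C_hp
ceil(6 / 14) = ceil(0.4286) = 1
Interference = 1 * 1 = 1
R_next = 6 + 1 = 7

7


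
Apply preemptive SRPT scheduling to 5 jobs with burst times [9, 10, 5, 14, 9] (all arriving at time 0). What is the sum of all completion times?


Since all jobs arrive at t=0, SRPT equals SPT ordering.
SPT order: [5, 9, 9, 10, 14]
Completion times:
  Job 1: p=5, C=5
  Job 2: p=9, C=14
  Job 3: p=9, C=23
  Job 4: p=10, C=33
  Job 5: p=14, C=47
Total completion time = 5 + 14 + 23 + 33 + 47 = 122

122


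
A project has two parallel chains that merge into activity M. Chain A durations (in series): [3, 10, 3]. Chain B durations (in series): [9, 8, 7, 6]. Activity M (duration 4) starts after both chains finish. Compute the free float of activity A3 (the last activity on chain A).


ES(A3) = sum of predecessors on chain A = 13
EF(A3) = ES + duration = 13 + 3 = 16
Successor of A3 is M. ES(M) = max(sum(A), sum(B)) = max(16, 30) = 30
Free float = ES(successor) - EF(current) = 30 - 16 = 14

14


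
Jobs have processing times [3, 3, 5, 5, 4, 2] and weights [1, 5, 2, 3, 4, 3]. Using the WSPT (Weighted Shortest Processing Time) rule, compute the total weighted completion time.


Compute p/w ratios and sort ascending (WSPT): [(3, 5), (2, 3), (4, 4), (5, 3), (5, 2), (3, 1)]
Compute weighted completion times:
  Job (p=3,w=5): C=3, w*C=5*3=15
  Job (p=2,w=3): C=5, w*C=3*5=15
  Job (p=4,w=4): C=9, w*C=4*9=36
  Job (p=5,w=3): C=14, w*C=3*14=42
  Job (p=5,w=2): C=19, w*C=2*19=38
  Job (p=3,w=1): C=22, w*C=1*22=22
Total weighted completion time = 168

168


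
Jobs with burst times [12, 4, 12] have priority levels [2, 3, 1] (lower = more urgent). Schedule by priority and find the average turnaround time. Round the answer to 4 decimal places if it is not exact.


Sort by priority (ascending = highest first):
Order: [(1, 12), (2, 12), (3, 4)]
Completion times:
  Priority 1, burst=12, C=12
  Priority 2, burst=12, C=24
  Priority 3, burst=4, C=28
Average turnaround = 64/3 = 21.3333

21.3333


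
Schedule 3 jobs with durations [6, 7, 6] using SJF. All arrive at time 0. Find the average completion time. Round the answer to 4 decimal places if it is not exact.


SJF order (ascending): [6, 6, 7]
Completion times:
  Job 1: burst=6, C=6
  Job 2: burst=6, C=12
  Job 3: burst=7, C=19
Average completion = 37/3 = 12.3333

12.3333


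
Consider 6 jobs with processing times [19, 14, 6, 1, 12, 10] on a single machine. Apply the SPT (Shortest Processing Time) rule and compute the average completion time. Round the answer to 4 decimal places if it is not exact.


Sort jobs by processing time (SPT order): [1, 6, 10, 12, 14, 19]
Compute completion times sequentially:
  Job 1: processing = 1, completes at 1
  Job 2: processing = 6, completes at 7
  Job 3: processing = 10, completes at 17
  Job 4: processing = 12, completes at 29
  Job 5: processing = 14, completes at 43
  Job 6: processing = 19, completes at 62
Sum of completion times = 159
Average completion time = 159/6 = 26.5

26.5


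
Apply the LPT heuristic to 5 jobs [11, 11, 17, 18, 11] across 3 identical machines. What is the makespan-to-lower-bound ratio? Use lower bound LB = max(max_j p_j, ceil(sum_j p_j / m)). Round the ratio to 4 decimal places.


LPT order: [18, 17, 11, 11, 11]
Machine loads after assignment: [18, 28, 22]
LPT makespan = 28
Lower bound = max(max_job, ceil(total/3)) = max(18, 23) = 23
Ratio = 28 / 23 = 1.2174

1.2174


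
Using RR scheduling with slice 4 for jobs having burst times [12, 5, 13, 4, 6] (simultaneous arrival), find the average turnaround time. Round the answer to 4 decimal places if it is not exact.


Time quantum = 4
Execution trace:
  J1 runs 4 units, time = 4
  J2 runs 4 units, time = 8
  J3 runs 4 units, time = 12
  J4 runs 4 units, time = 16
  J5 runs 4 units, time = 20
  J1 runs 4 units, time = 24
  J2 runs 1 units, time = 25
  J3 runs 4 units, time = 29
  J5 runs 2 units, time = 31
  J1 runs 4 units, time = 35
  J3 runs 4 units, time = 39
  J3 runs 1 units, time = 40
Finish times: [35, 25, 40, 16, 31]
Average turnaround = 147/5 = 29.4

29.4


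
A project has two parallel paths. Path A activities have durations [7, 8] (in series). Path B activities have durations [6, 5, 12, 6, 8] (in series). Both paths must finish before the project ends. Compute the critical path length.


Path A total = 7 + 8 = 15
Path B total = 6 + 5 + 12 + 6 + 8 = 37
Critical path = longest path = max(15, 37) = 37

37


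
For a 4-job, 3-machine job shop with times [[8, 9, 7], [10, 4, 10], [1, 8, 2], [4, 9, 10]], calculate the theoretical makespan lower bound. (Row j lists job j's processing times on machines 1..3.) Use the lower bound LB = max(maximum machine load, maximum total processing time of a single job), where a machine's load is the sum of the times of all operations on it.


Machine loads:
  Machine 1: 8 + 10 + 1 + 4 = 23
  Machine 2: 9 + 4 + 8 + 9 = 30
  Machine 3: 7 + 10 + 2 + 10 = 29
Max machine load = 30
Job totals:
  Job 1: 24
  Job 2: 24
  Job 3: 11
  Job 4: 23
Max job total = 24
Lower bound = max(30, 24) = 30

30


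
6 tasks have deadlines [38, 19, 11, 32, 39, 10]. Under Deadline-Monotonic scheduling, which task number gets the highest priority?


Sort tasks by relative deadline (ascending):
  Task 6: deadline = 10
  Task 3: deadline = 11
  Task 2: deadline = 19
  Task 4: deadline = 32
  Task 1: deadline = 38
  Task 5: deadline = 39
Priority order (highest first): [6, 3, 2, 4, 1, 5]
Highest priority task = 6

6


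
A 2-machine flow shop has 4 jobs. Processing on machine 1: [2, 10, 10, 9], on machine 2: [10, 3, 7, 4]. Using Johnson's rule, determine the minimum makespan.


Apply Johnson's rule:
  Group 1 (a <= b): [(1, 2, 10)]
  Group 2 (a > b): [(3, 10, 7), (4, 9, 4), (2, 10, 3)]
Optimal job order: [1, 3, 4, 2]
Schedule:
  Job 1: M1 done at 2, M2 done at 12
  Job 3: M1 done at 12, M2 done at 19
  Job 4: M1 done at 21, M2 done at 25
  Job 2: M1 done at 31, M2 done at 34
Makespan = 34

34


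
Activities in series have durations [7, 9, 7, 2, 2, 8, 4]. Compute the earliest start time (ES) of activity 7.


Activity 7 starts after activities 1 through 6 complete.
Predecessor durations: [7, 9, 7, 2, 2, 8]
ES = 7 + 9 + 7 + 2 + 2 + 8 = 35

35


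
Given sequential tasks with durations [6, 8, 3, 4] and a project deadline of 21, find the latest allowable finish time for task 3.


LF(activity 3) = deadline - sum of successor durations
Successors: activities 4 through 4 with durations [4]
Sum of successor durations = 4
LF = 21 - 4 = 17

17


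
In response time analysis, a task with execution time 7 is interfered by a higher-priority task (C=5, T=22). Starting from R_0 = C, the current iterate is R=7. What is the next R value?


R_next = C + ceil(R_prev / T_hp) * C_hp
ceil(7 / 22) = ceil(0.3182) = 1
Interference = 1 * 5 = 5
R_next = 7 + 5 = 12

12


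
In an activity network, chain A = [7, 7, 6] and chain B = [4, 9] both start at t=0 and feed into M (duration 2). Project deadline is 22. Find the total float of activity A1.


Forward pass: ES(A1) = sum of predecessors on chain A = 0
EF = ES + duration = 0 + 7 = 7
Backward pass: LF(M) = deadline = 22; LS(M) = 22 - 2 = 20
LF(A1) = LS(M) - sum(successors on chain A) = 20 - 13 = 7
LS = LF - duration = 7 - 7 = 0
Total float = LS - ES = 0 - 0 = 0

0


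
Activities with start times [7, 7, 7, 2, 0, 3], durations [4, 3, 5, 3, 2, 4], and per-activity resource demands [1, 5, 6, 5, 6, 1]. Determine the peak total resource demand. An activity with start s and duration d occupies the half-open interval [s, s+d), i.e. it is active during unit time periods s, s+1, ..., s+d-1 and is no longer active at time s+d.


Each activity i is active on [start_i, start_i + duration_i).
Compute total resource usage per time slot:
  t=0: active resources = [6], total = 6
  t=1: active resources = [6], total = 6
  t=2: active resources = [5], total = 5
  t=3: active resources = [5, 1], total = 6
  t=4: active resources = [5, 1], total = 6
  t=5: active resources = [1], total = 1
  t=6: active resources = [1], total = 1
  t=7: active resources = [1, 5, 6], total = 12
  t=8: active resources = [1, 5, 6], total = 12
  t=9: active resources = [1, 5, 6], total = 12
  t=10: active resources = [1, 6], total = 7
  t=11: active resources = [6], total = 6
Peak resource demand = 12

12


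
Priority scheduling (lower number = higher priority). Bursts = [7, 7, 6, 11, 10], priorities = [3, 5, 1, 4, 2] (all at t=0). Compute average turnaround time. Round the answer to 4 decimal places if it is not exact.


Sort by priority (ascending = highest first):
Order: [(1, 6), (2, 10), (3, 7), (4, 11), (5, 7)]
Completion times:
  Priority 1, burst=6, C=6
  Priority 2, burst=10, C=16
  Priority 3, burst=7, C=23
  Priority 4, burst=11, C=34
  Priority 5, burst=7, C=41
Average turnaround = 120/5 = 24.0

24.0


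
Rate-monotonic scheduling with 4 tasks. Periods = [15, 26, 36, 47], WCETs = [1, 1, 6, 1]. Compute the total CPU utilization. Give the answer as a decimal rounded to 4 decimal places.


Compute individual utilizations (exact fractions):
  Task 1: C/T = 1/15 (approx. 0.0667)
  Task 2: C/T = 1/26 (approx. 0.0385)
  Task 3: C/T = 6/36 = 1/6 (approx. 0.1667)
  Task 4: C/T = 1/47 (approx. 0.0213)
Total utilization U = 1/15 + 1/26 + 1/6 + 1/47 = 2686/9165
Rounded to 4 decimal places: U = 0.2931
RM (Liu & Layland) bound for 4 tasks = 0.756828; compare with U = 2686/9165 (approx. 0.293071)
U <= bound, so schedulable by RM sufficient condition.

0.2931


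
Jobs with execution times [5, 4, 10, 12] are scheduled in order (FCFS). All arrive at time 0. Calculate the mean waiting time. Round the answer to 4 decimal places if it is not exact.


FCFS order (as given): [5, 4, 10, 12]
Waiting times:
  Job 1: wait = 0
  Job 2: wait = 5
  Job 3: wait = 9
  Job 4: wait = 19
Sum of waiting times = 33
Average waiting time = 33/4 = 8.25

8.25


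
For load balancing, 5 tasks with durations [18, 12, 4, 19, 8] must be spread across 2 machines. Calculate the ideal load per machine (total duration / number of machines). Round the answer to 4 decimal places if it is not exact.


Total processing time = 18 + 12 + 4 + 19 + 8 = 61
Number of machines = 2
Ideal balanced load = 61 / 2 = 30.5

30.5


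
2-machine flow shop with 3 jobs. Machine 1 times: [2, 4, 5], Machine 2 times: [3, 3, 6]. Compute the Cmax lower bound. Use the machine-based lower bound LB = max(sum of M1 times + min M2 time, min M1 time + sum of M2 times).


LB1 = sum(M1 times) + min(M2 times) = 11 + 3 = 14
LB2 = min(M1 times) + sum(M2 times) = 2 + 12 = 14
Lower bound = max(LB1, LB2) = max(14, 14) = 14

14


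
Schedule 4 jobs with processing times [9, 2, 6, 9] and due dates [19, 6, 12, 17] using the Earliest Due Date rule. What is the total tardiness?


Sort by due date (EDD order): [(2, 6), (6, 12), (9, 17), (9, 19)]
Compute completion times and tardiness:
  Job 1: p=2, d=6, C=2, tardiness=max(0,2-6)=0
  Job 2: p=6, d=12, C=8, tardiness=max(0,8-12)=0
  Job 3: p=9, d=17, C=17, tardiness=max(0,17-17)=0
  Job 4: p=9, d=19, C=26, tardiness=max(0,26-19)=7
Total tardiness = 7

7


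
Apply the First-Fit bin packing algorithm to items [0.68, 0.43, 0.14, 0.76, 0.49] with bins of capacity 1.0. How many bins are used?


Place items sequentially using First-Fit:
  Item 0.68 -> new Bin 1
  Item 0.43 -> new Bin 2
  Item 0.14 -> Bin 1 (now 0.82)
  Item 0.76 -> new Bin 3
  Item 0.49 -> Bin 2 (now 0.92)
Total bins used = 3

3


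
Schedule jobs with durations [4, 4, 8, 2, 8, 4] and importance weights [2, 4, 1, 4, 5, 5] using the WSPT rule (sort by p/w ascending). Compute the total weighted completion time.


Compute p/w ratios and sort ascending (WSPT): [(2, 4), (4, 5), (4, 4), (8, 5), (4, 2), (8, 1)]
Compute weighted completion times:
  Job (p=2,w=4): C=2, w*C=4*2=8
  Job (p=4,w=5): C=6, w*C=5*6=30
  Job (p=4,w=4): C=10, w*C=4*10=40
  Job (p=8,w=5): C=18, w*C=5*18=90
  Job (p=4,w=2): C=22, w*C=2*22=44
  Job (p=8,w=1): C=30, w*C=1*30=30
Total weighted completion time = 242

242


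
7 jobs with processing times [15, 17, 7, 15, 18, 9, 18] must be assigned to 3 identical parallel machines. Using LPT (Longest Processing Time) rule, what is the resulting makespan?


Sort jobs in decreasing order (LPT): [18, 18, 17, 15, 15, 9, 7]
Assign each job to the least loaded machine:
  Machine 1: jobs [18, 15], load = 33
  Machine 2: jobs [18, 9, 7], load = 34
  Machine 3: jobs [17, 15], load = 32
Makespan = max load = 34

34


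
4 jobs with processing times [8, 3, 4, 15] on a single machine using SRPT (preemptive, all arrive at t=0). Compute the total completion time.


Since all jobs arrive at t=0, SRPT equals SPT ordering.
SPT order: [3, 4, 8, 15]
Completion times:
  Job 1: p=3, C=3
  Job 2: p=4, C=7
  Job 3: p=8, C=15
  Job 4: p=15, C=30
Total completion time = 3 + 7 + 15 + 30 = 55

55


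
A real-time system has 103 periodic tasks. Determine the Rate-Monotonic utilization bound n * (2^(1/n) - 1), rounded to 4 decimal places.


Compute 2^(1/103) = 1.0067522788
Subtract 1: 1.0067522788 - 1 = 0.0067522788
Multiply by n: 103 * 0.0067522788 = 0.6954847164
Round to 4 dp: 0.6955

0.6955


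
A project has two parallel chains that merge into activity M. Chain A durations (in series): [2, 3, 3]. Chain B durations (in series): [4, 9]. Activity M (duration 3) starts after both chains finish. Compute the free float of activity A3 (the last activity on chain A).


ES(A3) = sum of predecessors on chain A = 5
EF(A3) = ES + duration = 5 + 3 = 8
Successor of A3 is M. ES(M) = max(sum(A), sum(B)) = max(8, 13) = 13
Free float = ES(successor) - EF(current) = 13 - 8 = 5

5


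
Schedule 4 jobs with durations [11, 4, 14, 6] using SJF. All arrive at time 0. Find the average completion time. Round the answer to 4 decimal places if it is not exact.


SJF order (ascending): [4, 6, 11, 14]
Completion times:
  Job 1: burst=4, C=4
  Job 2: burst=6, C=10
  Job 3: burst=11, C=21
  Job 4: burst=14, C=35
Average completion = 70/4 = 17.5

17.5


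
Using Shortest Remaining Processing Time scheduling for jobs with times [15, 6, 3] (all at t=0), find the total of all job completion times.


Since all jobs arrive at t=0, SRPT equals SPT ordering.
SPT order: [3, 6, 15]
Completion times:
  Job 1: p=3, C=3
  Job 2: p=6, C=9
  Job 3: p=15, C=24
Total completion time = 3 + 9 + 24 = 36

36


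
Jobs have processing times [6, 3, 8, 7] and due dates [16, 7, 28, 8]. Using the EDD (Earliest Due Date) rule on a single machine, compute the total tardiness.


Sort by due date (EDD order): [(3, 7), (7, 8), (6, 16), (8, 28)]
Compute completion times and tardiness:
  Job 1: p=3, d=7, C=3, tardiness=max(0,3-7)=0
  Job 2: p=7, d=8, C=10, tardiness=max(0,10-8)=2
  Job 3: p=6, d=16, C=16, tardiness=max(0,16-16)=0
  Job 4: p=8, d=28, C=24, tardiness=max(0,24-28)=0
Total tardiness = 2

2


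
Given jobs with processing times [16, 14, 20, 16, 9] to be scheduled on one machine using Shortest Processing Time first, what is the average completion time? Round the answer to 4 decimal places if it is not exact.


Sort jobs by processing time (SPT order): [9, 14, 16, 16, 20]
Compute completion times sequentially:
  Job 1: processing = 9, completes at 9
  Job 2: processing = 14, completes at 23
  Job 3: processing = 16, completes at 39
  Job 4: processing = 16, completes at 55
  Job 5: processing = 20, completes at 75
Sum of completion times = 201
Average completion time = 201/5 = 40.2

40.2


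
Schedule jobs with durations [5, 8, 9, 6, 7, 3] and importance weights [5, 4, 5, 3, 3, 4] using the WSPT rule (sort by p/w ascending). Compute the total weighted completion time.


Compute p/w ratios and sort ascending (WSPT): [(3, 4), (5, 5), (9, 5), (8, 4), (6, 3), (7, 3)]
Compute weighted completion times:
  Job (p=3,w=4): C=3, w*C=4*3=12
  Job (p=5,w=5): C=8, w*C=5*8=40
  Job (p=9,w=5): C=17, w*C=5*17=85
  Job (p=8,w=4): C=25, w*C=4*25=100
  Job (p=6,w=3): C=31, w*C=3*31=93
  Job (p=7,w=3): C=38, w*C=3*38=114
Total weighted completion time = 444

444


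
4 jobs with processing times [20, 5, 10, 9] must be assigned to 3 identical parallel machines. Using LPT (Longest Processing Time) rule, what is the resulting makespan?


Sort jobs in decreasing order (LPT): [20, 10, 9, 5]
Assign each job to the least loaded machine:
  Machine 1: jobs [20], load = 20
  Machine 2: jobs [10], load = 10
  Machine 3: jobs [9, 5], load = 14
Makespan = max load = 20

20


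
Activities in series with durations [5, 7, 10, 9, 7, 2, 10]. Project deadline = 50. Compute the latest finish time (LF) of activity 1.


LF(activity 1) = deadline - sum of successor durations
Successors: activities 2 through 7 with durations [7, 10, 9, 7, 2, 10]
Sum of successor durations = 45
LF = 50 - 45 = 5

5


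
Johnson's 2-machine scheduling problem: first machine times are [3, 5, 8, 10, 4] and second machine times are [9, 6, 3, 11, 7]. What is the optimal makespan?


Apply Johnson's rule:
  Group 1 (a <= b): [(1, 3, 9), (5, 4, 7), (2, 5, 6), (4, 10, 11)]
  Group 2 (a > b): [(3, 8, 3)]
Optimal job order: [1, 5, 2, 4, 3]
Schedule:
  Job 1: M1 done at 3, M2 done at 12
  Job 5: M1 done at 7, M2 done at 19
  Job 2: M1 done at 12, M2 done at 25
  Job 4: M1 done at 22, M2 done at 36
  Job 3: M1 done at 30, M2 done at 39
Makespan = 39

39


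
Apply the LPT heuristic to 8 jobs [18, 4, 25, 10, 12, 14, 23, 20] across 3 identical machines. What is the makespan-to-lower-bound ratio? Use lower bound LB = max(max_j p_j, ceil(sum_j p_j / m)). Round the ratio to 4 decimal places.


LPT order: [25, 23, 20, 18, 14, 12, 10, 4]
Machine loads after assignment: [47, 41, 38]
LPT makespan = 47
Lower bound = max(max_job, ceil(total/3)) = max(25, 42) = 42
Ratio = 47 / 42 = 1.119

1.119


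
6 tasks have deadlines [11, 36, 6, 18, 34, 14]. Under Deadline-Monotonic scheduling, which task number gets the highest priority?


Sort tasks by relative deadline (ascending):
  Task 3: deadline = 6
  Task 1: deadline = 11
  Task 6: deadline = 14
  Task 4: deadline = 18
  Task 5: deadline = 34
  Task 2: deadline = 36
Priority order (highest first): [3, 1, 6, 4, 5, 2]
Highest priority task = 3

3


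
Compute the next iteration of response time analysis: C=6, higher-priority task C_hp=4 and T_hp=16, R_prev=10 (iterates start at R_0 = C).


R_next = C + ceil(R_prev / T_hp) * C_hp
ceil(10 / 16) = ceil(0.625) = 1
Interference = 1 * 4 = 4
R_next = 6 + 4 = 10
R_next = R_prev, so the iteration has converged (response time = 10).

10


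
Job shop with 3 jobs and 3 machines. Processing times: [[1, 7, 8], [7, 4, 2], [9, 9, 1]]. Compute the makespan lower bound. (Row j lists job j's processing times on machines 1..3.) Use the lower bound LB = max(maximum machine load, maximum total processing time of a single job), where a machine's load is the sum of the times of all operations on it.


Machine loads:
  Machine 1: 1 + 7 + 9 = 17
  Machine 2: 7 + 4 + 9 = 20
  Machine 3: 8 + 2 + 1 = 11
Max machine load = 20
Job totals:
  Job 1: 16
  Job 2: 13
  Job 3: 19
Max job total = 19
Lower bound = max(20, 19) = 20

20


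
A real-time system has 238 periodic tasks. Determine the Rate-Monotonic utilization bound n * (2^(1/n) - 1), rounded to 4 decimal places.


Compute 2^(1/238) = 1.0029166282
Subtract 1: 1.0029166282 - 1 = 0.0029166282
Multiply by n: 238 * 0.0029166282 = 0.6941575116
Round to 4 dp: 0.6942

0.6942


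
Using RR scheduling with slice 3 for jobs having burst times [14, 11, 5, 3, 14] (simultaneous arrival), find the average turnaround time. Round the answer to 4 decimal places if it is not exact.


Time quantum = 3
Execution trace:
  J1 runs 3 units, time = 3
  J2 runs 3 units, time = 6
  J3 runs 3 units, time = 9
  J4 runs 3 units, time = 12
  J5 runs 3 units, time = 15
  J1 runs 3 units, time = 18
  J2 runs 3 units, time = 21
  J3 runs 2 units, time = 23
  J5 runs 3 units, time = 26
  J1 runs 3 units, time = 29
  J2 runs 3 units, time = 32
  J5 runs 3 units, time = 35
  J1 runs 3 units, time = 38
  J2 runs 2 units, time = 40
  J5 runs 3 units, time = 43
  J1 runs 2 units, time = 45
  J5 runs 2 units, time = 47
Finish times: [45, 40, 23, 12, 47]
Average turnaround = 167/5 = 33.4

33.4


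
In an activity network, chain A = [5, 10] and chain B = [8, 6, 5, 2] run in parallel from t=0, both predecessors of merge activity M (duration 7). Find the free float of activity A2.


ES(A2) = sum of predecessors on chain A = 5
EF(A2) = ES + duration = 5 + 10 = 15
Successor of A2 is M. ES(M) = max(sum(A), sum(B)) = max(15, 21) = 21
Free float = ES(successor) - EF(current) = 21 - 15 = 6

6


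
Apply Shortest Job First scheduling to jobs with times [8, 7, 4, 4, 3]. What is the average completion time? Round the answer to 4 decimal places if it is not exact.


SJF order (ascending): [3, 4, 4, 7, 8]
Completion times:
  Job 1: burst=3, C=3
  Job 2: burst=4, C=7
  Job 3: burst=4, C=11
  Job 4: burst=7, C=18
  Job 5: burst=8, C=26
Average completion = 65/5 = 13.0

13.0


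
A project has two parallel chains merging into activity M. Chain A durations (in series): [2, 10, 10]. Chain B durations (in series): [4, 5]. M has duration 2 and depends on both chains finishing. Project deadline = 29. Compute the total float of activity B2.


Forward pass: ES(B2) = sum of predecessors on chain B = 4
EF = ES + duration = 4 + 5 = 9
Backward pass: LF(M) = deadline = 29; LS(M) = 29 - 2 = 27
LF(B2) = LS(M) - sum(successors on chain B) = 27 - 0 = 27
LS = LF - duration = 27 - 5 = 22
Total float = LS - ES = 22 - 4 = 18

18


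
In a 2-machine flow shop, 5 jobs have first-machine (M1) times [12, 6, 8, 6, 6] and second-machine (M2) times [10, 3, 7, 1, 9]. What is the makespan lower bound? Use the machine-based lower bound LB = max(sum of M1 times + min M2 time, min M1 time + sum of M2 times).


LB1 = sum(M1 times) + min(M2 times) = 38 + 1 = 39
LB2 = min(M1 times) + sum(M2 times) = 6 + 30 = 36
Lower bound = max(LB1, LB2) = max(39, 36) = 39

39


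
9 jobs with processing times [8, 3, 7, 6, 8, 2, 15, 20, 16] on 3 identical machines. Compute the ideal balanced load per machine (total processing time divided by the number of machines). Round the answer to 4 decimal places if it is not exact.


Total processing time = 8 + 3 + 7 + 6 + 8 + 2 + 15 + 20 + 16 = 85
Number of machines = 3
Ideal balanced load = 85 / 3 = 28.3333

28.3333


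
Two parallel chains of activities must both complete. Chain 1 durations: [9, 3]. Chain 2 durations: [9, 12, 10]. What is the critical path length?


Path A total = 9 + 3 = 12
Path B total = 9 + 12 + 10 = 31
Critical path = longest path = max(12, 31) = 31

31


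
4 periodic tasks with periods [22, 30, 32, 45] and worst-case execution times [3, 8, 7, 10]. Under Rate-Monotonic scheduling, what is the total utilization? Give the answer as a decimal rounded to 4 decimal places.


Compute individual utilizations (exact fractions):
  Task 1: C/T = 3/22 (approx. 0.1364)
  Task 2: C/T = 8/30 = 4/15 (approx. 0.2667)
  Task 3: C/T = 7/32 (approx. 0.2188)
  Task 4: C/T = 10/45 = 2/9 (approx. 0.2222)
Total utilization U = 3/22 + 4/15 + 7/32 + 2/9 = 13369/15840
Rounded to 4 decimal places: U = 0.8440
RM (Liu & Layland) bound for 4 tasks = 0.756828; compare with U = 13369/15840 (approx. 0.844003)
bound < U <= 1, so the RM sufficient condition is not met (inconclusive; an exact test such as response-time analysis is needed).

0.8440


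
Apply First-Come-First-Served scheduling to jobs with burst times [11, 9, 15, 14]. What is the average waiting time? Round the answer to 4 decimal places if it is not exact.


FCFS order (as given): [11, 9, 15, 14]
Waiting times:
  Job 1: wait = 0
  Job 2: wait = 11
  Job 3: wait = 20
  Job 4: wait = 35
Sum of waiting times = 66
Average waiting time = 66/4 = 16.5

16.5


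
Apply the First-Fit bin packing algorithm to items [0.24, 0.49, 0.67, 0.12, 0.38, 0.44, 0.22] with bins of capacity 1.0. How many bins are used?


Place items sequentially using First-Fit:
  Item 0.24 -> new Bin 1
  Item 0.49 -> Bin 1 (now 0.73)
  Item 0.67 -> new Bin 2
  Item 0.12 -> Bin 1 (now 0.85)
  Item 0.38 -> new Bin 3
  Item 0.44 -> Bin 3 (now 0.82)
  Item 0.22 -> Bin 2 (now 0.89)
Total bins used = 3

3


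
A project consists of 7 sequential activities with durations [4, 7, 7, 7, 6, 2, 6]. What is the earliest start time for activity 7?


Activity 7 starts after activities 1 through 6 complete.
Predecessor durations: [4, 7, 7, 7, 6, 2]
ES = 4 + 7 + 7 + 7 + 6 + 2 = 33

33


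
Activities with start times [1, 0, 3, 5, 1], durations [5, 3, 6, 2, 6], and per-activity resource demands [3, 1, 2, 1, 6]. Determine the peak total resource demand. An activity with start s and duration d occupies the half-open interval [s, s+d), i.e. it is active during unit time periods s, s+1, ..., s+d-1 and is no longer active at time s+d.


Each activity i is active on [start_i, start_i + duration_i).
Compute total resource usage per time slot:
  t=0: active resources = [1], total = 1
  t=1: active resources = [3, 1, 6], total = 10
  t=2: active resources = [3, 1, 6], total = 10
  t=3: active resources = [3, 2, 6], total = 11
  t=4: active resources = [3, 2, 6], total = 11
  t=5: active resources = [3, 2, 1, 6], total = 12
  t=6: active resources = [2, 1, 6], total = 9
  t=7: active resources = [2], total = 2
  t=8: active resources = [2], total = 2
Peak resource demand = 12

12


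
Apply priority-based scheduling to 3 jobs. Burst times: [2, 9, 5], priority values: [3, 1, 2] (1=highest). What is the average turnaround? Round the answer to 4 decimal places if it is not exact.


Sort by priority (ascending = highest first):
Order: [(1, 9), (2, 5), (3, 2)]
Completion times:
  Priority 1, burst=9, C=9
  Priority 2, burst=5, C=14
  Priority 3, burst=2, C=16
Average turnaround = 39/3 = 13.0

13.0


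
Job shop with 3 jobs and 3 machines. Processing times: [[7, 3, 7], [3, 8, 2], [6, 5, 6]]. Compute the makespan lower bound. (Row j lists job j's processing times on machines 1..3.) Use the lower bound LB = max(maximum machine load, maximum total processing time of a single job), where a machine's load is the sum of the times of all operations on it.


Machine loads:
  Machine 1: 7 + 3 + 6 = 16
  Machine 2: 3 + 8 + 5 = 16
  Machine 3: 7 + 2 + 6 = 15
Max machine load = 16
Job totals:
  Job 1: 17
  Job 2: 13
  Job 3: 17
Max job total = 17
Lower bound = max(16, 17) = 17

17


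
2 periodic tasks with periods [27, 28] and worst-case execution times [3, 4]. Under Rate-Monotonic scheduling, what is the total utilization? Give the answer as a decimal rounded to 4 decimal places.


Compute individual utilizations (exact fractions):
  Task 1: C/T = 3/27 = 1/9 (approx. 0.1111)
  Task 2: C/T = 4/28 = 1/7 (approx. 0.1429)
Total utilization U = 1/9 + 1/7 = 16/63
Rounded to 4 decimal places: U = 0.2540
RM (Liu & Layland) bound for 2 tasks = 0.828427; compare with U = 16/63 (approx. 0.253968)
U <= bound, so schedulable by RM sufficient condition.

0.2540


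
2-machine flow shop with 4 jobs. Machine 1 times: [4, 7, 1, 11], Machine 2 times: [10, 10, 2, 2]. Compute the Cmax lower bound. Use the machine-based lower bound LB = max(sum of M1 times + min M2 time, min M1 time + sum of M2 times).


LB1 = sum(M1 times) + min(M2 times) = 23 + 2 = 25
LB2 = min(M1 times) + sum(M2 times) = 1 + 24 = 25
Lower bound = max(LB1, LB2) = max(25, 25) = 25

25


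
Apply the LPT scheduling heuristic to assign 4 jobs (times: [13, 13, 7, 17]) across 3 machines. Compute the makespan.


Sort jobs in decreasing order (LPT): [17, 13, 13, 7]
Assign each job to the least loaded machine:
  Machine 1: jobs [17], load = 17
  Machine 2: jobs [13, 7], load = 20
  Machine 3: jobs [13], load = 13
Makespan = max load = 20

20


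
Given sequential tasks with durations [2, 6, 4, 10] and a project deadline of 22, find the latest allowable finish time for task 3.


LF(activity 3) = deadline - sum of successor durations
Successors: activities 4 through 4 with durations [10]
Sum of successor durations = 10
LF = 22 - 10 = 12

12


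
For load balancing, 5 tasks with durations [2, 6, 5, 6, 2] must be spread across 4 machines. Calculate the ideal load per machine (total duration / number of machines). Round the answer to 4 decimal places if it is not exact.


Total processing time = 2 + 6 + 5 + 6 + 2 = 21
Number of machines = 4
Ideal balanced load = 21 / 4 = 5.25

5.25


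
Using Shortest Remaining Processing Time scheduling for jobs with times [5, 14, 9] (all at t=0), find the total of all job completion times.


Since all jobs arrive at t=0, SRPT equals SPT ordering.
SPT order: [5, 9, 14]
Completion times:
  Job 1: p=5, C=5
  Job 2: p=9, C=14
  Job 3: p=14, C=28
Total completion time = 5 + 14 + 28 = 47

47


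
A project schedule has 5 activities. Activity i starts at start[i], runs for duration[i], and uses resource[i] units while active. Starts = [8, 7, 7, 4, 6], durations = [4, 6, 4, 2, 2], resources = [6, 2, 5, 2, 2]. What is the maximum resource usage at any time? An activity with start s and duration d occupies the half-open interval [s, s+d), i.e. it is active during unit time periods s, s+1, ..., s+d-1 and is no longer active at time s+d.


Each activity i is active on [start_i, start_i + duration_i).
Compute total resource usage per time slot:
  t=0: active resources = [], total = 0
  t=1: active resources = [], total = 0
  t=2: active resources = [], total = 0
  t=3: active resources = [], total = 0
  t=4: active resources = [2], total = 2
  t=5: active resources = [2], total = 2
  t=6: active resources = [2], total = 2
  t=7: active resources = [2, 5, 2], total = 9
  t=8: active resources = [6, 2, 5], total = 13
  t=9: active resources = [6, 2, 5], total = 13
  t=10: active resources = [6, 2, 5], total = 13
  t=11: active resources = [6, 2], total = 8
  t=12: active resources = [2], total = 2
Peak resource demand = 13

13


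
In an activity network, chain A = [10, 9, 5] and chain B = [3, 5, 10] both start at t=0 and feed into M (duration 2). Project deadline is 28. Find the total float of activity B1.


Forward pass: ES(B1) = sum of predecessors on chain B = 0
EF = ES + duration = 0 + 3 = 3
Backward pass: LF(M) = deadline = 28; LS(M) = 28 - 2 = 26
LF(B1) = LS(M) - sum(successors on chain B) = 26 - 15 = 11
LS = LF - duration = 11 - 3 = 8
Total float = LS - ES = 8 - 0 = 8

8


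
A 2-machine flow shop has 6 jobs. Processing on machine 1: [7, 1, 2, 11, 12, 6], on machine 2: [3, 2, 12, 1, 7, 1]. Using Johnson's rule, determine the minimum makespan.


Apply Johnson's rule:
  Group 1 (a <= b): [(2, 1, 2), (3, 2, 12)]
  Group 2 (a > b): [(5, 12, 7), (1, 7, 3), (4, 11, 1), (6, 6, 1)]
Optimal job order: [2, 3, 5, 1, 4, 6]
Schedule:
  Job 2: M1 done at 1, M2 done at 3
  Job 3: M1 done at 3, M2 done at 15
  Job 5: M1 done at 15, M2 done at 22
  Job 1: M1 done at 22, M2 done at 25
  Job 4: M1 done at 33, M2 done at 34
  Job 6: M1 done at 39, M2 done at 40
Makespan = 40

40


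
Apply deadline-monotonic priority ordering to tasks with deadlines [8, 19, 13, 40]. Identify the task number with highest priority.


Sort tasks by relative deadline (ascending):
  Task 1: deadline = 8
  Task 3: deadline = 13
  Task 2: deadline = 19
  Task 4: deadline = 40
Priority order (highest first): [1, 3, 2, 4]
Highest priority task = 1

1


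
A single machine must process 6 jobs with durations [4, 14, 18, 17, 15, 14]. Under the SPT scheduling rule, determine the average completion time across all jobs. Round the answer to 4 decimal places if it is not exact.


Sort jobs by processing time (SPT order): [4, 14, 14, 15, 17, 18]
Compute completion times sequentially:
  Job 1: processing = 4, completes at 4
  Job 2: processing = 14, completes at 18
  Job 3: processing = 14, completes at 32
  Job 4: processing = 15, completes at 47
  Job 5: processing = 17, completes at 64
  Job 6: processing = 18, completes at 82
Sum of completion times = 247
Average completion time = 247/6 = 41.1667

41.1667
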